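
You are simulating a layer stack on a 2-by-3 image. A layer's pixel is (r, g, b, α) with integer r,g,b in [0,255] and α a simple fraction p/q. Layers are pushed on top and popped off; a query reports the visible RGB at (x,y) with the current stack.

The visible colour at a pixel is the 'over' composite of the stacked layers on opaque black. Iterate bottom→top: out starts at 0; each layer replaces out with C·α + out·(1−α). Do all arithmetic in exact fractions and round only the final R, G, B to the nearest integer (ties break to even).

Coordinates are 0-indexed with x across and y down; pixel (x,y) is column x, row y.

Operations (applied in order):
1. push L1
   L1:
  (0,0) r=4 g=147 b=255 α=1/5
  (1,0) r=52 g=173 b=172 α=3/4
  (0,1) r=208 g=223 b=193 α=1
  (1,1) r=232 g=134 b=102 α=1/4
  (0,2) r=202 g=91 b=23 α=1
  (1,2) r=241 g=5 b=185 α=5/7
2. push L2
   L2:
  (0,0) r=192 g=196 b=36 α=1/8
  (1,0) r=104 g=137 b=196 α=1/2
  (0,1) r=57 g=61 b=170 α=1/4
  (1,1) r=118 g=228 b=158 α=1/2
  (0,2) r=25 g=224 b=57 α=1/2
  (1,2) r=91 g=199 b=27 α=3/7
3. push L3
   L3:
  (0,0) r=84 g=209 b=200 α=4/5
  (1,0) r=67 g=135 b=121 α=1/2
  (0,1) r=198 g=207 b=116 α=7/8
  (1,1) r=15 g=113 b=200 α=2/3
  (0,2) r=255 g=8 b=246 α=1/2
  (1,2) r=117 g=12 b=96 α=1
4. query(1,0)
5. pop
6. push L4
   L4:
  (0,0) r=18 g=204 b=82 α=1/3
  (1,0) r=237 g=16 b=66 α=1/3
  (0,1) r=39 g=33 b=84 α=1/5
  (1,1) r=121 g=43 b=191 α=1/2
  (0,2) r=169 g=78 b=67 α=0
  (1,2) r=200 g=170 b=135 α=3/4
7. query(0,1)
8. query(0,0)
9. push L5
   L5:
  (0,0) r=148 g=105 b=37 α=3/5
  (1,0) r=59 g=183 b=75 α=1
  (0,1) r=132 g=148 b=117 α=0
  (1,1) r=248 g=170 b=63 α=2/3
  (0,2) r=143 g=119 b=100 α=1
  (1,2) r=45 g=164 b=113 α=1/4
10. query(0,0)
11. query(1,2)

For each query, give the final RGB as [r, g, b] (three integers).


query (1,0) [L1,L2,L3] — begin 0,0,0
+L1 (α=3/4) → [39, 519/4, 129]
+L2 (α=1/2) → [143/2, 1067/8, 325/2]
+L3 (α=1/2) → [277/4, 2147/16, 567/4]
→ [69, 134, 142]

(0,1) stack=L1,L2,L4; from [0,0,0]:
L1 α=1: [208, 223, 193]
L2 α=1/4: [681/4, 365/2, 749/4]
L4 α=1/5: [144, 763/5, 833/5]
→ [144, 153, 167]

query (0,0) [L1,L2,L4] — begin 0,0,0
after L1 α=1/5: [4/5, 147/5, 51]
after L2 α=1/8: [247/10, 2009/40, 393/8]
after L4 α=1/3: [337/15, 6089/60, 721/12]
→ [22, 101, 60]

(0,0) stack=L1,L2,L4,L5; from [0,0,0]:
L1 α=1/5: [4/5, 147/5, 51]
L2 α=1/8: [247/10, 2009/40, 393/8]
L4 α=1/3: [337/15, 6089/60, 721/12]
L5 α=3/5: [7334/75, 15539/150, 1387/30]
= [98, 104, 46]

query (1,2) [L1,L2,L4,L5] — begin 0,0,0
+L1 (α=5/7) → [1205/7, 25/7, 925/7]
+L2 (α=3/7) → [6731/49, 4279/49, 4267/49]
+L4 (α=3/4) → [36131/196, 29269/196, 6028/49]
+L5 (α=1/4) → [117213/784, 119951/784, 23621/196]
= [150, 153, 121]


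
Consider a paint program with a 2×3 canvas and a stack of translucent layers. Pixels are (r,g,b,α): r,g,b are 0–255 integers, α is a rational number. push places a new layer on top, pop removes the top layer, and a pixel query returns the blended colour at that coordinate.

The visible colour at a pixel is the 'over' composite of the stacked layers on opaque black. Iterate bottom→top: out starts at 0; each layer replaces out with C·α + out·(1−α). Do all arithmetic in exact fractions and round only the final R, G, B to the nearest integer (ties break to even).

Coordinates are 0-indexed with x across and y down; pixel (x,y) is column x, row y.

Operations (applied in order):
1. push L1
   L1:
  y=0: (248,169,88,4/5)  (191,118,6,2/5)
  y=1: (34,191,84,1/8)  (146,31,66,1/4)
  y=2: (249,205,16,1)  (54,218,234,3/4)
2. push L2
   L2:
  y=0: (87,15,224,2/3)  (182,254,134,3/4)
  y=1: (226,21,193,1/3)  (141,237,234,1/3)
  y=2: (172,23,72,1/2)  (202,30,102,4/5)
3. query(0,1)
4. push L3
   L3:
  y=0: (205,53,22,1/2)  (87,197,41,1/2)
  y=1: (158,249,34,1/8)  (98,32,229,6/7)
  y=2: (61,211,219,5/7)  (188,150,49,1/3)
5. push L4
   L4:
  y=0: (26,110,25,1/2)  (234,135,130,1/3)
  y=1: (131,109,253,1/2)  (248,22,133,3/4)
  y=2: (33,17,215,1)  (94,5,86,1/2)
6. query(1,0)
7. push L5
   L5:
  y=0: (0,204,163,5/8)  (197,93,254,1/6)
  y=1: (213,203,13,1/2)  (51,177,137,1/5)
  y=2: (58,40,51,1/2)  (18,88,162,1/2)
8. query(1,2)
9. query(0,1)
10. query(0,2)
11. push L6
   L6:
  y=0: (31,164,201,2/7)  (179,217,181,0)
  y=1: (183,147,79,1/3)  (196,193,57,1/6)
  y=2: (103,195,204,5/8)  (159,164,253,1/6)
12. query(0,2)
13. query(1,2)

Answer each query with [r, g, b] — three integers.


at x=0,y=1 over L1,L2:
+L1 (α=1/8) → [17/4, 191/8, 21/2]
+L2 (α=1/3) → [469/6, 275/12, 214/3]
→ [78, 23, 71]

query (1,0) [L1,L2,L3,L4] — begin 0,0,0
L1 α=2/5: [382/5, 236/5, 12/5]
L2 α=3/4: [778/5, 2023/10, 1011/10]
L3 α=1/2: [1213/10, 3993/20, 1421/20]
L4 α=1/3: [2383/15, 1781/10, 907/10]
→ [159, 178, 91]

(1,2) stack=L1,L2,L3,L4,L5; from [0,0,0]:
L1 α=3/4: [81/2, 327/2, 351/2]
L2 α=4/5: [1697/10, 567/10, 1167/10]
L3 α=1/3: [879/5, 439/5, 1412/15]
L4 α=1/2: [1349/10, 232/5, 1351/15]
L5 α=1/2: [1529/20, 336/5, 3781/30]
= [76, 67, 126]

at x=0,y=1 over L1,L2,L3,L4,L5:
L1 α=1/8: [17/4, 191/8, 21/2]
L2 α=1/3: [469/6, 275/12, 214/3]
L3 α=1/8: [4231/48, 4913/96, 200/3]
L4 α=1/2: [10519/96, 15377/192, 959/6]
L5 α=1/2: [30967/192, 54353/384, 1037/12]
→ [161, 142, 86]

at x=0,y=2 over L1,L2,L3,L4,L5:
after L1 α=1: [249, 205, 16]
after L2 α=1/2: [421/2, 114, 44]
after L3 α=5/7: [726/7, 1283/7, 169]
after L4 α=1: [33, 17, 215]
after L5 α=1/2: [91/2, 57/2, 133]
rounded: [46, 28, 133]

query (0,2) [L1,L2,L3,L4,L5,L6] — begin 0,0,0
after L1 α=1: [249, 205, 16]
after L2 α=1/2: [421/2, 114, 44]
after L3 α=5/7: [726/7, 1283/7, 169]
after L4 α=1: [33, 17, 215]
after L5 α=1/2: [91/2, 57/2, 133]
after L6 α=5/8: [1303/16, 2121/16, 1419/8]
→ [81, 133, 177]

(1,2) stack=L1,L2,L3,L4,L5,L6; from [0,0,0]:
+L1 (α=3/4) → [81/2, 327/2, 351/2]
+L2 (α=4/5) → [1697/10, 567/10, 1167/10]
+L3 (α=1/3) → [879/5, 439/5, 1412/15]
+L4 (α=1/2) → [1349/10, 232/5, 1351/15]
+L5 (α=1/2) → [1529/20, 336/5, 3781/30]
+L6 (α=1/6) → [2165/24, 250/3, 5299/36]
rounded: [90, 83, 147]


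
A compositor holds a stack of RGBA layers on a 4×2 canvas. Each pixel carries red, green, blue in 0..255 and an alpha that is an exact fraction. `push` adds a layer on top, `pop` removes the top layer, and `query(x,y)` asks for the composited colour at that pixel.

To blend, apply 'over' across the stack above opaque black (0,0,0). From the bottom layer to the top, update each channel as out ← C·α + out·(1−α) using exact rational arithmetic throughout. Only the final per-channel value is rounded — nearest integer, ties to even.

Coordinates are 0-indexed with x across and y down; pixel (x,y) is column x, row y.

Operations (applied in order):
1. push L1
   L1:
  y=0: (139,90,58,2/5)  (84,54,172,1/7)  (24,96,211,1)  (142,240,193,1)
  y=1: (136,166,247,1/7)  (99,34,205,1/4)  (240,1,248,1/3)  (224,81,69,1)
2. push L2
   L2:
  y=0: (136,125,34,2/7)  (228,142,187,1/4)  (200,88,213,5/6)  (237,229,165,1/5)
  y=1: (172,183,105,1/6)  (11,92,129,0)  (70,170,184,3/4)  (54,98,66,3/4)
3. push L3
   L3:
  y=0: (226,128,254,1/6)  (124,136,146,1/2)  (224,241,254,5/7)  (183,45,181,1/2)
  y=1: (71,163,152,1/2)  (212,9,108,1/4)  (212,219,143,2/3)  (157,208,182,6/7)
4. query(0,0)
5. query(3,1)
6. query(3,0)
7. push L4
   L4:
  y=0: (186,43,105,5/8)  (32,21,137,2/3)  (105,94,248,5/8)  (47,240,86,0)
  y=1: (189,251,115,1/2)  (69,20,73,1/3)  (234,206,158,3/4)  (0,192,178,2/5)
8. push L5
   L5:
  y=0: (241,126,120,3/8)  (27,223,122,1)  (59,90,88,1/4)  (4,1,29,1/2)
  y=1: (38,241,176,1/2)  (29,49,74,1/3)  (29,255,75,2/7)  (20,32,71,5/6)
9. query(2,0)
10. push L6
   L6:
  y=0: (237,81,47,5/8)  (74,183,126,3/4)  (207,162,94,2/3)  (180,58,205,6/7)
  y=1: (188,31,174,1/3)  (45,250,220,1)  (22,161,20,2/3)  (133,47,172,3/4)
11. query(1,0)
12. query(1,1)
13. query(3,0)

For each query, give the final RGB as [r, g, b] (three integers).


at x=0,y=0 over L1,L2,L3:
+L1 (α=2/5) → [278/5, 36, 116/5]
+L2 (α=2/7) → [550/7, 430/7, 184/7]
+L3 (α=1/6) → [722/7, 1523/21, 1349/21]
= [103, 73, 64]

at x=3,y=1 over L1,L2,L3:
after L1 α=1: [224, 81, 69]
after L2 α=3/4: [193/2, 375/4, 267/4]
after L3 α=6/7: [2077/14, 5367/28, 4635/28]
= [148, 192, 166]

at x=3,y=0 over L1,L2,L3:
after L1 α=1: [142, 240, 193]
after L2 α=1/5: [161, 1189/5, 937/5]
after L3 α=1/2: [172, 707/5, 921/5]
= [172, 141, 184]

query (2,0) [L1,L2,L3,L4,L5] — begin 0,0,0
after L1 α=1: [24, 96, 211]
after L2 α=5/6: [512/3, 268/3, 638/3]
after L3 α=5/7: [4384/21, 593/3, 5086/21]
after L4 α=5/8: [8059/56, 1063/8, 6883/28]
after L5 α=1/4: [27481/224, 3909/32, 23113/112]
= [123, 122, 206]

(1,0) stack=L1,L2,L3,L4,L5,L6; from [0,0,0]:
+L1 (α=1/7) → [12, 54/7, 172/7]
+L2 (α=1/4) → [66, 289/7, 1825/28]
+L3 (α=1/2) → [95, 1241/14, 5913/56]
+L4 (α=2/3) → [53, 1829/42, 21257/168]
+L5 (α=1) → [27, 223, 122]
+L6 (α=3/4) → [249/4, 193, 125]
= [62, 193, 125]

at x=1,y=1 over L1,L2,L3,L4,L5,L6:
+L1 (α=1/4) → [99/4, 17/2, 205/4]
+L2 (α=0) → [99/4, 17/2, 205/4]
+L3 (α=1/4) → [1145/16, 69/8, 1047/16]
+L4 (α=1/3) → [1697/24, 149/12, 1631/24]
+L5 (α=1/3) → [2045/36, 443/18, 2519/36]
+L6 (α=1) → [45, 250, 220]
rounded: [45, 250, 220]

(3,0) stack=L1,L2,L3,L4,L5,L6; from [0,0,0]:
L1 α=1: [142, 240, 193]
L2 α=1/5: [161, 1189/5, 937/5]
L3 α=1/2: [172, 707/5, 921/5]
L4 α=0: [172, 707/5, 921/5]
L5 α=1/2: [88, 356/5, 533/5]
L6 α=6/7: [1168/7, 2096/35, 6683/35]
= [167, 60, 191]


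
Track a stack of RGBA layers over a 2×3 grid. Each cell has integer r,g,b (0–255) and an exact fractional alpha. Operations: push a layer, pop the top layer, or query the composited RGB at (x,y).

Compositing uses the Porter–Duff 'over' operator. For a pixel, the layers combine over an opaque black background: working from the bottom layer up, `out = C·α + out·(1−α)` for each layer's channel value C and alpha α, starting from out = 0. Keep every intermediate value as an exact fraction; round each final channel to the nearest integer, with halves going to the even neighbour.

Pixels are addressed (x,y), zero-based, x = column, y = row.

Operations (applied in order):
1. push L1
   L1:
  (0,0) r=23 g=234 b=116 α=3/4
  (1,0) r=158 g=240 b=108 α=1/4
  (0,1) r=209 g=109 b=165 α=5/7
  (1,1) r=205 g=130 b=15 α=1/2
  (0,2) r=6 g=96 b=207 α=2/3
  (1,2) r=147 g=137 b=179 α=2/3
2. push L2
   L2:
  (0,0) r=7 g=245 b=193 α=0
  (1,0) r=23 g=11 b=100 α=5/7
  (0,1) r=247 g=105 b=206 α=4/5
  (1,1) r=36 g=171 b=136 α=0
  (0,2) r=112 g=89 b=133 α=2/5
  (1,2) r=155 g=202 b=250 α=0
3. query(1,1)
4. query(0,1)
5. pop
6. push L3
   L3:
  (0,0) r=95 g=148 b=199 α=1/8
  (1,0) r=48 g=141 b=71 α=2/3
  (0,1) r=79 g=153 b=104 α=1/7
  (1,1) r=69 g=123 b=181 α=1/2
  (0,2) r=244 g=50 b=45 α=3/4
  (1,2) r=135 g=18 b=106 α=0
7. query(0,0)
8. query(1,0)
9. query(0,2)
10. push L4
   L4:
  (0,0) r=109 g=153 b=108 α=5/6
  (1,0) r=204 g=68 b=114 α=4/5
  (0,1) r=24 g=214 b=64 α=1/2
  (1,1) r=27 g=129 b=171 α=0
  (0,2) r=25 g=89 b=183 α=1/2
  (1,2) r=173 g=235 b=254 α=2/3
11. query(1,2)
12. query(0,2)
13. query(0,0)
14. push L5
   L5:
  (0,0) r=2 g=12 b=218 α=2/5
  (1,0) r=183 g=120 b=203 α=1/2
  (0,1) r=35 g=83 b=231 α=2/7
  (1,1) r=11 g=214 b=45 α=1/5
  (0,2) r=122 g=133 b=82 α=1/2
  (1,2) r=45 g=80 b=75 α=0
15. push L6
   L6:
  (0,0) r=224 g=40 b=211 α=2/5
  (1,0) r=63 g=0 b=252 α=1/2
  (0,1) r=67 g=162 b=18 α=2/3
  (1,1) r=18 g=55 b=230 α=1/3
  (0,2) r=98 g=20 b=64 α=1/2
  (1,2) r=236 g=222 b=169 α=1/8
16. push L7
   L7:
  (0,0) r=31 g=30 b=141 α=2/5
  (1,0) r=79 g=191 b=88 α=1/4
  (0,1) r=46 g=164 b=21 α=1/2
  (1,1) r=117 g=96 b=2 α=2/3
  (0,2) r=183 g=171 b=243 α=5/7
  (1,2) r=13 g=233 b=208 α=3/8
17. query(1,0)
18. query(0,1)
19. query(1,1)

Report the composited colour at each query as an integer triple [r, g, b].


query (1,1) [L1,L2] — begin 0,0,0
+L1 (α=1/2) → [205/2, 65, 15/2]
+L2 (α=0) → [205/2, 65, 15/2]
= [102, 65, 8]

(0,1) stack=L1,L2; from [0,0,0]:
+L1 (α=5/7) → [1045/7, 545/7, 825/7]
+L2 (α=4/5) → [7961/35, 697/7, 6593/35]
= [227, 100, 188]

at x=0,y=0 over L1,L3:
+L1 (α=3/4) → [69/4, 351/2, 87]
+L3 (α=1/8) → [863/32, 2753/16, 101]
= [27, 172, 101]

query (1,0) [L1,L3] — begin 0,0,0
L1 α=1/4: [79/2, 60, 27]
L3 α=2/3: [271/6, 114, 169/3]
= [45, 114, 56]

at x=0,y=2 over L1,L3:
+L1 (α=2/3) → [4, 64, 138]
+L3 (α=3/4) → [184, 107/2, 273/4]
rounded: [184, 54, 68]

(1,2) stack=L1,L3,L4; from [0,0,0]:
L1 α=2/3: [98, 274/3, 358/3]
L3 α=0: [98, 274/3, 358/3]
L4 α=2/3: [148, 1684/9, 1882/9]
rounded: [148, 187, 209]

(0,2) stack=L1,L3,L4; from [0,0,0]:
+L1 (α=2/3) → [4, 64, 138]
+L3 (α=3/4) → [184, 107/2, 273/4]
+L4 (α=1/2) → [209/2, 285/4, 1005/8]
→ [104, 71, 126]

query (0,0) [L1,L3,L4] — begin 0,0,0
+L1 (α=3/4) → [69/4, 351/2, 87]
+L3 (α=1/8) → [863/32, 2753/16, 101]
+L4 (α=5/6) → [6101/64, 14993/96, 641/6]
= [95, 156, 107]

(1,0) stack=L1,L3,L4,L5,L6,L7; from [0,0,0]:
+L1 (α=1/4) → [79/2, 60, 27]
+L3 (α=2/3) → [271/6, 114, 169/3]
+L4 (α=4/5) → [5167/30, 386/5, 1537/15]
+L5 (α=1/2) → [10657/60, 493/5, 2291/15]
+L6 (α=1/2) → [14437/120, 493/10, 6071/30]
+L7 (α=1/4) → [17597/160, 3389/40, 6951/40]
rounded: [110, 85, 174]

query (0,1) [L1,L3,L4,L5,L6,L7] — begin 0,0,0
after L1 α=5/7: [1045/7, 545/7, 825/7]
after L3 α=1/7: [6823/49, 4341/49, 5678/49]
after L4 α=1/2: [7999/98, 14827/98, 4407/49]
after L5 α=2/7: [46855/686, 90403/686, 44673/343]
after L6 α=2/3: [138779/2058, 312667/2058, 19007/343]
after L7 α=1/2: [233447/4116, 650179/4116, 13105/343]
= [57, 158, 38]

at x=1,y=1 over L1,L3,L4,L5,L6,L7:
after L1 α=1/2: [205/2, 65, 15/2]
after L3 α=1/2: [343/4, 94, 377/4]
after L4 α=0: [343/4, 94, 377/4]
after L5 α=1/5: [354/5, 118, 422/5]
after L6 α=1/3: [266/5, 97, 1994/15]
after L7 α=2/3: [1436/15, 289/3, 2054/45]
→ [96, 96, 46]


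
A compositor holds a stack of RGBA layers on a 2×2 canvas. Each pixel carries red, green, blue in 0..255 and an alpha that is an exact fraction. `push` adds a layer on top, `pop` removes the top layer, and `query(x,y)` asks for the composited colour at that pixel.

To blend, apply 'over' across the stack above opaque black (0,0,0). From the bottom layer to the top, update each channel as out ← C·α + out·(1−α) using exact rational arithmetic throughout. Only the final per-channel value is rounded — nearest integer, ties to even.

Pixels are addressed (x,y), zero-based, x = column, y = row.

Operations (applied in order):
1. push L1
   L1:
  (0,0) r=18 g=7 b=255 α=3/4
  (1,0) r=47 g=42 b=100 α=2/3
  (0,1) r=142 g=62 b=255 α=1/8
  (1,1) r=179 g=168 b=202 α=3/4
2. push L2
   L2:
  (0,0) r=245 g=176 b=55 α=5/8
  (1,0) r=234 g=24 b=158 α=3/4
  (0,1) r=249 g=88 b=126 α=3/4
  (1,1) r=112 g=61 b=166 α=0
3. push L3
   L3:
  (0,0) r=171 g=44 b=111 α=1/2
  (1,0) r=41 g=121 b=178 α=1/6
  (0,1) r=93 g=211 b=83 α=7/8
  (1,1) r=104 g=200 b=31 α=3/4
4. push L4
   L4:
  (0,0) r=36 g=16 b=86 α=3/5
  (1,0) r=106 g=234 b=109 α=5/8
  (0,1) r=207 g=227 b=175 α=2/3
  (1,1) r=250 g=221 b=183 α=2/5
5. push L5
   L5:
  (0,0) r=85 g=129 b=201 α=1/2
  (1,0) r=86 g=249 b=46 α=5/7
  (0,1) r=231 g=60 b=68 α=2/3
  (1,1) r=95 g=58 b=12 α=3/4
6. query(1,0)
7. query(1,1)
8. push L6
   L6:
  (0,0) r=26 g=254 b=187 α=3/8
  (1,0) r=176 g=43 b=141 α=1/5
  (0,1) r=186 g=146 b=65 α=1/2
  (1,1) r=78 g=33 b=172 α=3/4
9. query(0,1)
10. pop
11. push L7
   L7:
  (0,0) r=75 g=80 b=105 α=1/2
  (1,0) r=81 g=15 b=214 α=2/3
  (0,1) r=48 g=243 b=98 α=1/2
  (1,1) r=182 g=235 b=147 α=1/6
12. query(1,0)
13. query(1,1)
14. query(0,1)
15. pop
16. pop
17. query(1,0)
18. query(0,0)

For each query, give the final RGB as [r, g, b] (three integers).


query (1,0) [L1,L2,L3,L4,L5] — begin 0,0,0
after L1 α=2/3: [94/3, 28, 200/3]
after L2 α=3/4: [550/3, 25, 811/6]
after L3 α=1/6: [2873/18, 41, 5123/36]
after L4 α=5/8: [6053/48, 1293/8, 11663/96]
after L5 α=5/7: [2339/24, 6273/28, 22703/336]
→ [97, 224, 68]

at x=1,y=1 over L1,L2,L3,L4,L5:
+L1 (α=3/4) → [537/4, 126, 303/2]
+L2 (α=0) → [537/4, 126, 303/2]
+L3 (α=3/4) → [1785/16, 363/2, 489/8]
+L4 (α=2/5) → [2671/16, 1973/10, 879/8]
+L5 (α=3/4) → [7231/64, 3713/40, 1167/32]
rounded: [113, 93, 36]

at x=0,y=1 over L1,L2,L3,L4,L5,L6:
L1 α=1/8: [71/4, 31/4, 255/8]
L2 α=3/4: [3059/16, 1087/16, 3279/32]
L3 α=7/8: [13475/128, 24719/128, 21871/256]
L4 α=2/3: [66467/384, 82831/384, 37157/256]
L5 α=2/3: [243875/1152, 128911/1152, 23991/256]
L6 α=1/2: [458147/2304, 297103/2304, 40631/512]
= [199, 129, 79]

query (1,0) [L1,L2,L3,L4,L5,L7] — begin 0,0,0
+L1 (α=2/3) → [94/3, 28, 200/3]
+L2 (α=3/4) → [550/3, 25, 811/6]
+L3 (α=1/6) → [2873/18, 41, 5123/36]
+L4 (α=5/8) → [6053/48, 1293/8, 11663/96]
+L5 (α=5/7) → [2339/24, 6273/28, 22703/336]
+L7 (α=2/3) → [6227/72, 2371/28, 166511/1008]
→ [86, 85, 165]

query (1,1) [L1,L2,L3,L4,L5,L7] — begin 0,0,0
+L1 (α=3/4) → [537/4, 126, 303/2]
+L2 (α=0) → [537/4, 126, 303/2]
+L3 (α=3/4) → [1785/16, 363/2, 489/8]
+L4 (α=2/5) → [2671/16, 1973/10, 879/8]
+L5 (α=3/4) → [7231/64, 3713/40, 1167/32]
+L7 (α=1/6) → [47803/384, 5593/48, 3513/64]
rounded: [124, 117, 55]

at x=0,y=1 over L1,L2,L3,L4,L5,L7:
+L1 (α=1/8) → [71/4, 31/4, 255/8]
+L2 (α=3/4) → [3059/16, 1087/16, 3279/32]
+L3 (α=7/8) → [13475/128, 24719/128, 21871/256]
+L4 (α=2/3) → [66467/384, 82831/384, 37157/256]
+L5 (α=2/3) → [243875/1152, 128911/1152, 23991/256]
+L7 (α=1/2) → [299171/2304, 408847/2304, 49079/512]
→ [130, 177, 96]

(1,0) stack=L1,L2,L3,L4; from [0,0,0]:
L1 α=2/3: [94/3, 28, 200/3]
L2 α=3/4: [550/3, 25, 811/6]
L3 α=1/6: [2873/18, 41, 5123/36]
L4 α=5/8: [6053/48, 1293/8, 11663/96]
→ [126, 162, 121]

(0,0) stack=L1,L2,L3,L4; from [0,0,0]:
+L1 (α=3/4) → [27/2, 21/4, 765/4]
+L2 (α=5/8) → [2531/16, 3583/32, 3395/32]
+L3 (α=1/2) → [5267/32, 4991/64, 6947/64]
+L4 (α=3/5) → [1399/16, 6527/160, 15203/160]
= [87, 41, 95]


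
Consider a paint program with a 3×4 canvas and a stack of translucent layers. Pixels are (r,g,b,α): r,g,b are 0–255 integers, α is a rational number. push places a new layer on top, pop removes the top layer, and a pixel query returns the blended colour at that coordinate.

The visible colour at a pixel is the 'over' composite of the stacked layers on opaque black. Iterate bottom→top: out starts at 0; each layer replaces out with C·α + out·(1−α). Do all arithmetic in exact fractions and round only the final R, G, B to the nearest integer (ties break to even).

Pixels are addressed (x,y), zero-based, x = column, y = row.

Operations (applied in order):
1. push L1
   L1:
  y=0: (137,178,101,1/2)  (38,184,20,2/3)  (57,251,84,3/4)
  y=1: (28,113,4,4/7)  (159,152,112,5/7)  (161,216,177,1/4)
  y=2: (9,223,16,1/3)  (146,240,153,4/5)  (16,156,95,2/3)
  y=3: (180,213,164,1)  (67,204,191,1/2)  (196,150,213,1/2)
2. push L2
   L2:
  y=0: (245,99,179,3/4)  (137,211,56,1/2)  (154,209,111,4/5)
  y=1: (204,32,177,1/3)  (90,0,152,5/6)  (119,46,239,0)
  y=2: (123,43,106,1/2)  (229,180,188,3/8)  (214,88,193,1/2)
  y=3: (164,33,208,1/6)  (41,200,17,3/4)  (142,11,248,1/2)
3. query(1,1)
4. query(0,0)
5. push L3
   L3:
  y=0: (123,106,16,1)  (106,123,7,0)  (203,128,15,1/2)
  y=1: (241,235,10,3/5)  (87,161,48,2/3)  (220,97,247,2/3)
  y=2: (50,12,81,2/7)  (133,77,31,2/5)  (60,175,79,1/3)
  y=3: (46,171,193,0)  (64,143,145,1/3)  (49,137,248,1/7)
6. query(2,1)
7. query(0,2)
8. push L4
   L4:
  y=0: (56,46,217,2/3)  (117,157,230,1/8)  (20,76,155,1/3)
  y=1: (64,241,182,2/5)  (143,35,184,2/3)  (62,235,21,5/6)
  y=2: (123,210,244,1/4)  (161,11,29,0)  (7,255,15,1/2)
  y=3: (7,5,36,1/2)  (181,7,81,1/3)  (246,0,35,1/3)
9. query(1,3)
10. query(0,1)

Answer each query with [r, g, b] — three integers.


query (1,1) [L1,L2] — begin 0,0,0
L1 α=5/7: [795/7, 760/7, 80]
L2 α=5/6: [1315/14, 380/21, 140]
= [94, 18, 140]

at x=0,y=0 over L1,L2:
after L1 α=1/2: [137/2, 89, 101/2]
after L2 α=3/4: [1607/8, 193/2, 1175/8]
rounded: [201, 96, 147]

(2,1) stack=L1,L2,L3; from [0,0,0]:
+L1 (α=1/4) → [161/4, 54, 177/4]
+L2 (α=0) → [161/4, 54, 177/4]
+L3 (α=2/3) → [1921/12, 248/3, 2153/12]
→ [160, 83, 179]

(0,2) stack=L1,L2,L3; from [0,0,0]:
after L1 α=1/3: [3, 223/3, 16/3]
after L2 α=1/2: [63, 176/3, 167/3]
after L3 α=2/7: [415/7, 136/3, 1321/21]
= [59, 45, 63]

at x=1,y=3 over L1,L2,L3,L4:
L1 α=1/2: [67/2, 102, 191/2]
L2 α=3/4: [313/8, 351/2, 293/8]
L3 α=1/3: [569/12, 494/3, 291/4]
L4 α=1/3: [1655/18, 1009/9, 151/2]
→ [92, 112, 76]

at x=0,y=1 over L1,L2,L3,L4:
+L1 (α=4/7) → [16, 452/7, 16/7]
+L2 (α=1/3) → [236/3, 376/7, 1271/21]
+L3 (α=3/5) → [2641/15, 5687/35, 3172/105]
+L4 (α=2/5) → [3281/25, 33931/175, 15912/175]
→ [131, 194, 91]


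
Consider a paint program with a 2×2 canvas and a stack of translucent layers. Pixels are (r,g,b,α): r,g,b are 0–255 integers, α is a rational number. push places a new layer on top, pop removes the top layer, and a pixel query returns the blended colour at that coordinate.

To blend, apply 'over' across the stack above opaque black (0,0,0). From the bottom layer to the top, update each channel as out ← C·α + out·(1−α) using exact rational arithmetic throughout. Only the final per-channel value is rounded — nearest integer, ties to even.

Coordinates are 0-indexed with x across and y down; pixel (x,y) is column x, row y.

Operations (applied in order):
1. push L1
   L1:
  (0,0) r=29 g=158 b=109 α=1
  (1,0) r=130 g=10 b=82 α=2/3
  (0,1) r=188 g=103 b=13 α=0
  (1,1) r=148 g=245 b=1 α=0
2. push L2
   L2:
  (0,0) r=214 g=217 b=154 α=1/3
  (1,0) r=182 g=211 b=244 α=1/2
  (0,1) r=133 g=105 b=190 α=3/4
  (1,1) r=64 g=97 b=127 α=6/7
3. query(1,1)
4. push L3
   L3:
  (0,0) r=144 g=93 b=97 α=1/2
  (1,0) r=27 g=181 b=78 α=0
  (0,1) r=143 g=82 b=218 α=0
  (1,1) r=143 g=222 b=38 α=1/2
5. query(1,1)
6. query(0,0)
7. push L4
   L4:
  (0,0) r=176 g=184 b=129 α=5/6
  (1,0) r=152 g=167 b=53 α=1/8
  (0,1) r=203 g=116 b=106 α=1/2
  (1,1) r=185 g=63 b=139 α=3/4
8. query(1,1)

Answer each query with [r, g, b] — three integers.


(1,1) stack=L1,L2; from [0,0,0]:
L1 α=0: [0, 0, 0]
L2 α=6/7: [384/7, 582/7, 762/7]
= [55, 83, 109]

(1,1) stack=L1,L2,L3; from [0,0,0]:
L1 α=0: [0, 0, 0]
L2 α=6/7: [384/7, 582/7, 762/7]
L3 α=1/2: [1385/14, 1068/7, 514/7]
→ [99, 153, 73]

(0,0) stack=L1,L2,L3; from [0,0,0]:
+L1 (α=1) → [29, 158, 109]
+L2 (α=1/3) → [272/3, 533/3, 124]
+L3 (α=1/2) → [352/3, 406/3, 221/2]
rounded: [117, 135, 110]

(1,1) stack=L1,L2,L3,L4; from [0,0,0]:
L1 α=0: [0, 0, 0]
L2 α=6/7: [384/7, 582/7, 762/7]
L3 α=1/2: [1385/14, 1068/7, 514/7]
L4 α=3/4: [9155/56, 2391/28, 3433/28]
rounded: [163, 85, 123]


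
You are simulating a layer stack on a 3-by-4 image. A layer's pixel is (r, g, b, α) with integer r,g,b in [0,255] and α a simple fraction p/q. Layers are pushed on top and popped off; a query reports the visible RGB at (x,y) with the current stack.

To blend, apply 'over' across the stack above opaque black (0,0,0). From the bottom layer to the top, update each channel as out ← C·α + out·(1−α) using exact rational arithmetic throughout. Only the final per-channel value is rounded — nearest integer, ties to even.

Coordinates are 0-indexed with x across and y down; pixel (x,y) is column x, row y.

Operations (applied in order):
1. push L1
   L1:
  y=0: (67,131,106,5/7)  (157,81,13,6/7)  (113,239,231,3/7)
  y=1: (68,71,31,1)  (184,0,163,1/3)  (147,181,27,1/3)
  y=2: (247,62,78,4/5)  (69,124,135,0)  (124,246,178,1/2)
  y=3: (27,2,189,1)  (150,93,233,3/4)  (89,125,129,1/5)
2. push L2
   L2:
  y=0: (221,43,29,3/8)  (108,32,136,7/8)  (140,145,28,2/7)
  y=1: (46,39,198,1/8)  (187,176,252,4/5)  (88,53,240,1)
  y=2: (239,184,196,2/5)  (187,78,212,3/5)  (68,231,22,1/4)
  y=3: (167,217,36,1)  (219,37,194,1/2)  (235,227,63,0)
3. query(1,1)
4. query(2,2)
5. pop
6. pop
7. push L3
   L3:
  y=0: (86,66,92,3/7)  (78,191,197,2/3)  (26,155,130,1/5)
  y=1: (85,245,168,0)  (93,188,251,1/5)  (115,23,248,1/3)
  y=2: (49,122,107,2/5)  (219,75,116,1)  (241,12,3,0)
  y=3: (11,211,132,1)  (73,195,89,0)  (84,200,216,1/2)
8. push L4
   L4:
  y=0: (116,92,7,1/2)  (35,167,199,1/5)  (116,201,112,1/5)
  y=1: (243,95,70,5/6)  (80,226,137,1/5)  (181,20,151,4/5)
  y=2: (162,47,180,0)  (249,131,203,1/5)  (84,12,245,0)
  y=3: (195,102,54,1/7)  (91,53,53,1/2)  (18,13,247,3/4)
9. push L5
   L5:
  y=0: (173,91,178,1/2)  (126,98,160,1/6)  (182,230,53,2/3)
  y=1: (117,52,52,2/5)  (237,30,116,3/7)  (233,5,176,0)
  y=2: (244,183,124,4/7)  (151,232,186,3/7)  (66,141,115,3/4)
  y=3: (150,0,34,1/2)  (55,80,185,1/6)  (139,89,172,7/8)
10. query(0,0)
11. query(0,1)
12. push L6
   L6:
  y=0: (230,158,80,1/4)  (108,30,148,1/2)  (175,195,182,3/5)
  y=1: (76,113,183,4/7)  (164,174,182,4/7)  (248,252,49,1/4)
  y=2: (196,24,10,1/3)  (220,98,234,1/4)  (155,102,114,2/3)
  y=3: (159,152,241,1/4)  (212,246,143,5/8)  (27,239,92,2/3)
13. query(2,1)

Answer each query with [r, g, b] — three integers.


at x=1,y=1 over L1,L2:
L1 α=1/3: [184/3, 0, 163/3]
L2 α=4/5: [2428/15, 704/5, 3187/15]
= [162, 141, 212]

query (2,2) [L1,L2] — begin 0,0,0
+L1 (α=1/2) → [62, 123, 89]
+L2 (α=1/4) → [127/2, 150, 289/4]
= [64, 150, 72]

query (0,0) [L3,L4,L5] — begin 0,0,0
L3 α=3/7: [258/7, 198/7, 276/7]
L4 α=1/2: [535/7, 421/7, 325/14]
L5 α=1/2: [873/7, 529/7, 2817/28]
rounded: [125, 76, 101]

query (0,1) [L3,L4,L5] — begin 0,0,0
L3 α=0: [0, 0, 0]
L4 α=5/6: [405/2, 475/6, 175/3]
L5 α=2/5: [1683/10, 683/10, 279/5]
= [168, 68, 56]

query (2,1) [L3,L4,L5,L6] — begin 0,0,0
after L3 α=1/3: [115/3, 23/3, 248/3]
after L4 α=4/5: [2287/15, 263/15, 412/3]
after L5 α=0: [2287/15, 263/15, 412/3]
after L6 α=1/4: [3527/20, 1523/20, 461/4]
rounded: [176, 76, 115]


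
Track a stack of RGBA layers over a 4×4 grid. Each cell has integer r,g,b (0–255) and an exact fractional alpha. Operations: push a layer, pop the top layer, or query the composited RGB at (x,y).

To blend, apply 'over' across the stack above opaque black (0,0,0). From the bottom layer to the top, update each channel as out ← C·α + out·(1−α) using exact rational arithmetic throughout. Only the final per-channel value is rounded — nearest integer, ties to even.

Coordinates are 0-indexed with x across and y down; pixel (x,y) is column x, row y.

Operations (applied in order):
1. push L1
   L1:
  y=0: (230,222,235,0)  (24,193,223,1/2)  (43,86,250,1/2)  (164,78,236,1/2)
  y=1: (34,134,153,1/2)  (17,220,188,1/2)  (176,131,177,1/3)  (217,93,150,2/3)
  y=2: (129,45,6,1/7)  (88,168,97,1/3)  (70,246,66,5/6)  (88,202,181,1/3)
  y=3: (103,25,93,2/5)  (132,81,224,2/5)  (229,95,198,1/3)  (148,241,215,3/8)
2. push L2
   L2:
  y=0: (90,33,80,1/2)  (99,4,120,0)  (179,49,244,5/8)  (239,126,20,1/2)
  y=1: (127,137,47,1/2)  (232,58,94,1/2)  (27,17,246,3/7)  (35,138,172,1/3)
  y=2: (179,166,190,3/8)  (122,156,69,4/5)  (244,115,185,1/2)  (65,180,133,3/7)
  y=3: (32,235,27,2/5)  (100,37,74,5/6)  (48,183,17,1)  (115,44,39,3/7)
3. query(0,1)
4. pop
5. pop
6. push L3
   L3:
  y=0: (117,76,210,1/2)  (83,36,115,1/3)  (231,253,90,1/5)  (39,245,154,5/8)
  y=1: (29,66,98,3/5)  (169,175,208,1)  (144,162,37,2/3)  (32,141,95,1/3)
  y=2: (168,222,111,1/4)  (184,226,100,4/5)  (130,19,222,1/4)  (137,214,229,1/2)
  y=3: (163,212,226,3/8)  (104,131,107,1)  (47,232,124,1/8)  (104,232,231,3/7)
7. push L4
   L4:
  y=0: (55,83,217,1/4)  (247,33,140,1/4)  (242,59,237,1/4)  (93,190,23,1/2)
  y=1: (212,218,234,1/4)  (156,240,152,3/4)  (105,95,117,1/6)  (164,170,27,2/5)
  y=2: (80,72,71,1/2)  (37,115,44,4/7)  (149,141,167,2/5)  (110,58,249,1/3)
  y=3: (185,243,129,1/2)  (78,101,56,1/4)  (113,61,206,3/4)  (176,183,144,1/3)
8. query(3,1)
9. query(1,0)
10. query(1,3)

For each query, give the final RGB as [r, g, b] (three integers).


query (0,1) [L1,L2] — begin 0,0,0
L1 α=1/2: [17, 67, 153/2]
L2 α=1/2: [72, 102, 247/4]
= [72, 102, 62]

at x=3,y=1 over L3,L4:
+L3 (α=1/3) → [32/3, 47, 95/3]
+L4 (α=2/5) → [72, 481/5, 149/5]
rounded: [72, 96, 30]

(1,0) stack=L3,L4; from [0,0,0]:
after L3 α=1/3: [83/3, 12, 115/3]
after L4 α=1/4: [165/2, 69/4, 255/4]
rounded: [82, 17, 64]

(1,3) stack=L3,L4; from [0,0,0]:
+L3 (α=1) → [104, 131, 107]
+L4 (α=1/4) → [195/2, 247/2, 377/4]
rounded: [98, 124, 94]


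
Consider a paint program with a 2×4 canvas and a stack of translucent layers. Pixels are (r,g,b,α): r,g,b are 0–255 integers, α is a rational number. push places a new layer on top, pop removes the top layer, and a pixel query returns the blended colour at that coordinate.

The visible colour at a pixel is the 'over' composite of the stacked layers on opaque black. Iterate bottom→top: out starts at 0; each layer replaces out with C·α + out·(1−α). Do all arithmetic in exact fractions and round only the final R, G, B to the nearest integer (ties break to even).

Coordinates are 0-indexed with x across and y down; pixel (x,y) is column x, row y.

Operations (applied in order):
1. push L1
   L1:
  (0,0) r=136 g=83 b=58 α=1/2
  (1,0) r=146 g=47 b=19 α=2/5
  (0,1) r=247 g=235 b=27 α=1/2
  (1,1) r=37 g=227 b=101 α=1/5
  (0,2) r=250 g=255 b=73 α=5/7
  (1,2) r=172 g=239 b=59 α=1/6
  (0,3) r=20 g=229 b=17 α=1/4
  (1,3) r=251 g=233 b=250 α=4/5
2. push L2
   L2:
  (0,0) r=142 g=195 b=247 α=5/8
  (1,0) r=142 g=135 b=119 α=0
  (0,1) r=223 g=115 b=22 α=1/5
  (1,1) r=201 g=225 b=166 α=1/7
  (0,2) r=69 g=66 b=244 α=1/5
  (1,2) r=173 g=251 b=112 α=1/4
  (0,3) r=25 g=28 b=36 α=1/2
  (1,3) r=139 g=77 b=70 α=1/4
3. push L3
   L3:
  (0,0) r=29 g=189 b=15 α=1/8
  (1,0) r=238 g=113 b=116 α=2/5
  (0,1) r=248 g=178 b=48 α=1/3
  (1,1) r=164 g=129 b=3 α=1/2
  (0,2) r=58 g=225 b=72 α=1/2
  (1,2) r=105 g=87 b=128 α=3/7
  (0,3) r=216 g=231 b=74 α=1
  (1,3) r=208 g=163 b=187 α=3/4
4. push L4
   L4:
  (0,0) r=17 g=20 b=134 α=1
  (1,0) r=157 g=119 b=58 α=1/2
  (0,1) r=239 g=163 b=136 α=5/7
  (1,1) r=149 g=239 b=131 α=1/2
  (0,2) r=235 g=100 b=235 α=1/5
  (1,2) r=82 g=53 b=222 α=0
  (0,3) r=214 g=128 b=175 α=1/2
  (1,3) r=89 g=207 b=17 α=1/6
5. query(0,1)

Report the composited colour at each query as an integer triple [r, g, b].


query (0,1) [L1,L2,L3,L4] — begin 0,0,0
after L1 α=1/2: [247/2, 235/2, 27/2]
after L2 α=1/5: [717/5, 117, 76/5]
after L3 α=1/3: [2674/15, 412/3, 392/15]
after L4 α=5/7: [23273/105, 467/3, 10984/105]
= [222, 156, 105]


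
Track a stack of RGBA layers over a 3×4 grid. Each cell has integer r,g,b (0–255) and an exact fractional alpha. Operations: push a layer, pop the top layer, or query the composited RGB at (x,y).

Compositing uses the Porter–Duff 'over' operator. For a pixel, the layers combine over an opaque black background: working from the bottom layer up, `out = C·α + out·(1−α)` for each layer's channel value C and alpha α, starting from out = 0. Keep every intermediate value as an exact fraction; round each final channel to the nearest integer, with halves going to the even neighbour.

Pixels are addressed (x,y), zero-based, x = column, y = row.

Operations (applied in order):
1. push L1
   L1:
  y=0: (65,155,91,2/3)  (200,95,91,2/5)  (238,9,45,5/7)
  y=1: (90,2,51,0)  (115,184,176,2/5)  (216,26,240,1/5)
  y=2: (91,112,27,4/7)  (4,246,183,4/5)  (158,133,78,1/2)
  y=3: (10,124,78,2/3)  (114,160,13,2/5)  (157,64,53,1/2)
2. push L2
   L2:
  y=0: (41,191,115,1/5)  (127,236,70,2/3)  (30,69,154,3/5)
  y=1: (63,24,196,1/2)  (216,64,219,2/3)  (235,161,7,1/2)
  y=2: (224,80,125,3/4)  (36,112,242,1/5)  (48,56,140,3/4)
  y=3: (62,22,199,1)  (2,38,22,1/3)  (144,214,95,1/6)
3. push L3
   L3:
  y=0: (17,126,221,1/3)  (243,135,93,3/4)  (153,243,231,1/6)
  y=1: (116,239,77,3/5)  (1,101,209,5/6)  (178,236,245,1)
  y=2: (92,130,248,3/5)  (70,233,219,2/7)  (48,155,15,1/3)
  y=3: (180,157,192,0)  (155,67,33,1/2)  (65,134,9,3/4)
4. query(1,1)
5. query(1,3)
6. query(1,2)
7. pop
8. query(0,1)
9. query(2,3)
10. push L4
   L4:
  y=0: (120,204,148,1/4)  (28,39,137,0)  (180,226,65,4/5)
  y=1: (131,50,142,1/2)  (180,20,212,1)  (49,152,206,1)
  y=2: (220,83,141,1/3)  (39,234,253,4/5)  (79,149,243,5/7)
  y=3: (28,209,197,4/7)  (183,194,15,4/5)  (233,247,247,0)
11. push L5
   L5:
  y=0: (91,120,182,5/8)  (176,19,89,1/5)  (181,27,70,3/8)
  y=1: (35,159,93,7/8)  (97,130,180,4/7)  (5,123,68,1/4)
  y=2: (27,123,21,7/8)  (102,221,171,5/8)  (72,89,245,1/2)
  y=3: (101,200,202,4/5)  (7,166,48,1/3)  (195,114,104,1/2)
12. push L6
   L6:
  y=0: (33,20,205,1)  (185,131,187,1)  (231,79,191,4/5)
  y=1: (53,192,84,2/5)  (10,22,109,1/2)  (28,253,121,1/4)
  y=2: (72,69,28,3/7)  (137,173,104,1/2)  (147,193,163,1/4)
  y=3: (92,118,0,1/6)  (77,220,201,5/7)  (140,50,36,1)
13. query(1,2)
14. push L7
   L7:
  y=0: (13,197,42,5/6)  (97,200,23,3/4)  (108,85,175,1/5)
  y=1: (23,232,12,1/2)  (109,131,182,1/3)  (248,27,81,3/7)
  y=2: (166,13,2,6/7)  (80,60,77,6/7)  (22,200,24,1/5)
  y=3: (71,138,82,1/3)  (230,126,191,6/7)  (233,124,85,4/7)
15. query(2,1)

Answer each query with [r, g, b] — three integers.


query (1,1) [L1,L2,L3] — begin 0,0,0
+L1 (α=2/5) → [46, 368/5, 352/5]
+L2 (α=2/3) → [478/3, 336/5, 2542/15]
+L3 (α=5/6) → [493/18, 2861/30, 18217/90]
= [27, 95, 202]

(1,3) stack=L1,L2,L3; from [0,0,0]:
L1 α=2/5: [228/5, 64, 26/5]
L2 α=1/3: [466/15, 166/3, 54/5]
L3 α=1/2: [2791/30, 367/6, 219/10]
→ [93, 61, 22]

(1,2) stack=L1,L2,L3; from [0,0,0]:
+L1 (α=4/5) → [16/5, 984/5, 732/5]
+L2 (α=1/5) → [244/25, 4496/25, 4138/25]
+L3 (α=2/7) → [944/35, 6826/35, 904/5]
→ [27, 195, 181]

at x=0,y=1 over L1,L2:
L1 α=0: [0, 0, 0]
L2 α=1/2: [63/2, 12, 98]
= [32, 12, 98]

at x=2,y=3 over L1,L2:
+L1 (α=1/2) → [157/2, 32, 53/2]
+L2 (α=1/6) → [1073/12, 187/3, 455/12]
→ [89, 62, 38]

query (1,2) [L1,L2,L4,L5,L6] — begin 0,0,0
L1 α=4/5: [16/5, 984/5, 732/5]
L2 α=1/5: [244/25, 4496/25, 4138/25]
L4 α=4/5: [4144/125, 27896/125, 29438/125]
L5 α=5/8: [38091/500, 221813/1000, 195189/1000]
L6 α=1/2: [106591/1000, 394813/2000, 299189/2000]
= [107, 197, 150]

query (2,1) [L1,L2,L4,L5,L6,L7] — begin 0,0,0
after L1 α=1/5: [216/5, 26/5, 48]
after L2 α=1/2: [1391/10, 831/10, 55/2]
after L4 α=1: [49, 152, 206]
after L5 α=1/4: [38, 579/4, 343/2]
after L6 α=1/4: [71/2, 2749/16, 1271/8]
after L7 α=3/7: [886/7, 439/4, 251/2]
= [127, 110, 126]


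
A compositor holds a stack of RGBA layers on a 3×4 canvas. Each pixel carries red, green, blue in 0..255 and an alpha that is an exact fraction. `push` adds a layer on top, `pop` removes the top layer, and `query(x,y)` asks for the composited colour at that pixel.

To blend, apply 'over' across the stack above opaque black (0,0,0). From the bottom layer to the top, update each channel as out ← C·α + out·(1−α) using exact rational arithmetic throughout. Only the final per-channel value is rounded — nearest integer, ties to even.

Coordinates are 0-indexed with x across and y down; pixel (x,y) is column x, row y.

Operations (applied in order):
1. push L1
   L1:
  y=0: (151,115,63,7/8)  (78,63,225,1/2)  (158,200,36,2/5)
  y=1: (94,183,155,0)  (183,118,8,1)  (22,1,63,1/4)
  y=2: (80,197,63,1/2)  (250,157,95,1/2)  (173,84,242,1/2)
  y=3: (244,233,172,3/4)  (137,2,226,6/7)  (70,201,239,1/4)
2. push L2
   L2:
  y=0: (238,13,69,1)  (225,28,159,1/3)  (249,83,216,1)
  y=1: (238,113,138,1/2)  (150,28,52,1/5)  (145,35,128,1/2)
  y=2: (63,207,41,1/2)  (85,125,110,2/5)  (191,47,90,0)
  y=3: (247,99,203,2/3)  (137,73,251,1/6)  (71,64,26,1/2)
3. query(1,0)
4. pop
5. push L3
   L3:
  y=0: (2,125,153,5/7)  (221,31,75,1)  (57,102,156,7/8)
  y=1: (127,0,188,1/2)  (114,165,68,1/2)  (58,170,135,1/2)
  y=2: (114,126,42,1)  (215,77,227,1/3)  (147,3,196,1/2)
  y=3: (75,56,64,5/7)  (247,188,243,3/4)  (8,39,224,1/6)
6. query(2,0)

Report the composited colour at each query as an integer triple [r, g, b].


query (1,0) [L1,L2] — begin 0,0,0
L1 α=1/2: [39, 63/2, 225/2]
L2 α=1/3: [101, 91/3, 128]
= [101, 30, 128]

(2,0) stack=L1,L3; from [0,0,0]:
after L1 α=2/5: [316/5, 80, 72/5]
after L3 α=7/8: [2311/40, 397/4, 1383/10]
→ [58, 99, 138]


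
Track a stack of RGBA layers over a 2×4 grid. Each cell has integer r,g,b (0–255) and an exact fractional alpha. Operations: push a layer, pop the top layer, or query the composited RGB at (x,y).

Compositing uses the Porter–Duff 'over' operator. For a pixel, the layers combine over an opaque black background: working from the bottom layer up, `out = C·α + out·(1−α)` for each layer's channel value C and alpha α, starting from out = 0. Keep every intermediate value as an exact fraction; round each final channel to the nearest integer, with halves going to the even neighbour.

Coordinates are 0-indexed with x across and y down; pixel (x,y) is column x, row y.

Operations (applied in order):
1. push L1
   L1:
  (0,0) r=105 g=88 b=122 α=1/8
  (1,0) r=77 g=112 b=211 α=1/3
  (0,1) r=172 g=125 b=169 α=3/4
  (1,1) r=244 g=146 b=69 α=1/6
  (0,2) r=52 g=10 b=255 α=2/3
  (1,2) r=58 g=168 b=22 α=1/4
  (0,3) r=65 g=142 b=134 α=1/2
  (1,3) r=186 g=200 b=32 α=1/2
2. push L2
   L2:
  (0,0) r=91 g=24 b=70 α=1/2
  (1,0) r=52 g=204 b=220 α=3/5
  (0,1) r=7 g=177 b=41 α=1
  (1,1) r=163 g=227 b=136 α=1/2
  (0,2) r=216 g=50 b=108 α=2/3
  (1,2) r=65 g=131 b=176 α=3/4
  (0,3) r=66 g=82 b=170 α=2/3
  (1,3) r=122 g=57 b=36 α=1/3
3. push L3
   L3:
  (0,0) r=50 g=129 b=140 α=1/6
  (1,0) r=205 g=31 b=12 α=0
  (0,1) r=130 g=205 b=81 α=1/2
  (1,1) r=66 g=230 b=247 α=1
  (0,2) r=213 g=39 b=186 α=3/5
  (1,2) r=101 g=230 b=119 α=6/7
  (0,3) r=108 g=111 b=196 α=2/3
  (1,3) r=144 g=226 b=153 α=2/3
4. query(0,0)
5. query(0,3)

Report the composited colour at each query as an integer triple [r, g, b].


query (0,0) [L1,L2,L3] — begin 0,0,0
+L1 (α=1/8) → [105/8, 11, 61/4]
+L2 (α=1/2) → [833/16, 35/2, 341/8]
+L3 (α=1/6) → [1655/32, 433/12, 2825/48]
rounded: [52, 36, 59]

(0,3) stack=L1,L2,L3; from [0,0,0]:
+L1 (α=1/2) → [65/2, 71, 67]
+L2 (α=2/3) → [329/6, 235/3, 407/3]
+L3 (α=2/3) → [1625/18, 901/9, 1583/9]
rounded: [90, 100, 176]


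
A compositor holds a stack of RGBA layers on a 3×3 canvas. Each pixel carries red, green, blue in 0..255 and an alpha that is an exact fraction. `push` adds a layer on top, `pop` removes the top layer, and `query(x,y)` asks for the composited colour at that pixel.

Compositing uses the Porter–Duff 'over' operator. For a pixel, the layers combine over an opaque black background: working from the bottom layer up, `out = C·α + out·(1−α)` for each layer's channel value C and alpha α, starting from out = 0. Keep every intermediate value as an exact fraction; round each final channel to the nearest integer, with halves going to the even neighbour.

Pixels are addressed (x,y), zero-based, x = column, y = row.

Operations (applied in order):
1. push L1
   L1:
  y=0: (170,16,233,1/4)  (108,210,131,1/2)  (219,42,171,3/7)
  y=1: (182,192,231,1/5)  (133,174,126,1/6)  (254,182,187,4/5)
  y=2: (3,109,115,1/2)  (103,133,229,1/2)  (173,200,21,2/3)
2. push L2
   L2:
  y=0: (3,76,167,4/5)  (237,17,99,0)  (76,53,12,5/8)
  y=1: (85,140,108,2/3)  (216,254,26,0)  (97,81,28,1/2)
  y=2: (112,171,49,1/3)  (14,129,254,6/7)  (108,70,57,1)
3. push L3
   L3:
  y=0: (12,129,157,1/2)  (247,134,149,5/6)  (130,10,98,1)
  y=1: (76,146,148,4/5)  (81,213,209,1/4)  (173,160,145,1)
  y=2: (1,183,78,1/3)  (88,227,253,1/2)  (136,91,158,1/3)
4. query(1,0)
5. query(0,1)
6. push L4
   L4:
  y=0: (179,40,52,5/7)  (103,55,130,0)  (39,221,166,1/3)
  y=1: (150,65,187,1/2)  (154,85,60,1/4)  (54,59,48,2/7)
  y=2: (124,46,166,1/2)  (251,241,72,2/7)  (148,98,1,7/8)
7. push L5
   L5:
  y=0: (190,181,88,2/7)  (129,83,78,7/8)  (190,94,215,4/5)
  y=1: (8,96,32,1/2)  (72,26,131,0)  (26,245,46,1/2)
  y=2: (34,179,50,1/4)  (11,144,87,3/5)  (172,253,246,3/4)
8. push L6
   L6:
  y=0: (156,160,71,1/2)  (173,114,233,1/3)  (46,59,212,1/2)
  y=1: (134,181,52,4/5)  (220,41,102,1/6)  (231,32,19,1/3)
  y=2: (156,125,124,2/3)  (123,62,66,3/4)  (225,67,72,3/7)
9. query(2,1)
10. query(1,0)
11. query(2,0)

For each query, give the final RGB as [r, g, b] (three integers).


(1,0) stack=L1,L2,L3; from [0,0,0]:
L1 α=1/2: [54, 105, 131/2]
L2 α=0: [54, 105, 131/2]
L3 α=5/6: [1289/6, 775/6, 1621/12]
= [215, 129, 135]

query (0,1) [L1,L2,L3] — begin 0,0,0
+L1 (α=1/5) → [182/5, 192/5, 231/5]
+L2 (α=2/3) → [344/5, 1592/15, 437/5]
+L3 (α=4/5) → [1864/25, 10352/75, 3397/25]
= [75, 138, 136]

at x=2,y=1 over L1,L2,L3,L4,L5,L6:
L1 α=4/5: [1016/5, 728/5, 748/5]
L2 α=1/2: [1501/10, 1133/10, 444/5]
L3 α=1: [173, 160, 145]
L4 α=2/7: [139, 918/7, 821/7]
L5 α=1/2: [165/2, 2633/14, 1143/14]
L6 α=1/3: [132, 2857/21, 1276/21]
rounded: [132, 136, 61]

(1,0) stack=L1,L2,L3,L4,L5,L6; from [0,0,0]:
+L1 (α=1/2) → [54, 105, 131/2]
+L2 (α=0) → [54, 105, 131/2]
+L3 (α=5/6) → [1289/6, 775/6, 1621/12]
+L4 (α=0) → [1289/6, 775/6, 1621/12]
+L5 (α=7/8) → [6707/48, 4261/48, 8173/96]
+L6 (α=1/3) → [10859/72, 6997/72, 19357/144]
rounded: [151, 97, 134]

(2,0) stack=L1,L2,L3,L4,L5,L6; from [0,0,0]:
after L1 α=3/7: [657/7, 18, 513/7]
after L2 α=5/8: [4631/56, 319/8, 1959/56]
after L3 α=1: [130, 10, 98]
after L4 α=1/3: [299/3, 241/3, 362/3]
after L5 α=4/5: [2579/15, 1369/15, 2942/15]
after L6 α=1/2: [3269/30, 1127/15, 3061/15]
rounded: [109, 75, 204]
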